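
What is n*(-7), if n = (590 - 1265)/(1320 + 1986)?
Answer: 1575/1102 ≈ 1.4292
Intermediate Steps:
n = -225/1102 (n = -675/3306 = -675*1/3306 = -225/1102 ≈ -0.20417)
n*(-7) = -225/1102*(-7) = 1575/1102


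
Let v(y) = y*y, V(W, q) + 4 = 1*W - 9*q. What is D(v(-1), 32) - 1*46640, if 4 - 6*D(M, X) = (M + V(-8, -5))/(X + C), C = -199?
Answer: -7788763/167 ≈ -46639.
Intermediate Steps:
V(W, q) = -4 + W - 9*q (V(W, q) = -4 + (1*W - 9*q) = -4 + (W - 9*q) = -4 + W - 9*q)
v(y) = y**2
D(M, X) = 2/3 - (33 + M)/(6*(-199 + X)) (D(M, X) = 2/3 - (M + (-4 - 8 - 9*(-5)))/(6*(X - 199)) = 2/3 - (M + (-4 - 8 + 45))/(6*(-199 + X)) = 2/3 - (M + 33)/(6*(-199 + X)) = 2/3 - (33 + M)/(6*(-199 + X)))
D(v(-1), 32) - 1*46640 = (-829 - 1*(-1)**2 + 4*32)/(6*(-199 + 32)) - 1*46640 = (1/6)*(-829 - 1*1 + 128)/(-167) - 46640 = (1/6)*(-1/167)*(-829 - 1 + 128) - 46640 = (1/6)*(-1/167)*(-702) - 46640 = 117/167 - 46640 = -7788763/167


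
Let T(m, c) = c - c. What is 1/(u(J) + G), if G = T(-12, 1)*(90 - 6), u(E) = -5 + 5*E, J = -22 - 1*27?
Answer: -1/250 ≈ -0.0040000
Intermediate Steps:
J = -49 (J = -22 - 27 = -49)
T(m, c) = 0
G = 0 (G = 0*(90 - 6) = 0*84 = 0)
1/(u(J) + G) = 1/((-5 + 5*(-49)) + 0) = 1/((-5 - 245) + 0) = 1/(-250 + 0) = 1/(-250) = -1/250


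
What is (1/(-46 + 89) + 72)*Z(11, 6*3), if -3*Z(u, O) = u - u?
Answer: 0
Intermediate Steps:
Z(u, O) = 0 (Z(u, O) = -(u - u)/3 = -1/3*0 = 0)
(1/(-46 + 89) + 72)*Z(11, 6*3) = (1/(-46 + 89) + 72)*0 = (1/43 + 72)*0 = (3097/43)*0 = 0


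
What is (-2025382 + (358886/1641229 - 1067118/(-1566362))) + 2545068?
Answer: 667994819756673391/1285379369449 ≈ 5.1969e+5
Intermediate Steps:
(-2025382 + (358886/1641229 - 1067118/(-1566362))) + 2545068 = (-2025382 + (358886*(1/1641229) - 1067118*(-1/1566362))) + 2545068 = (-2025382 + (358886/1641229 + 533559/783181)) + 2545068 = (-2025382 + 1156765200377/1285379369449) + 2545068 = -2603383081288154141/1285379369449 + 2545068 = 667994819756673391/1285379369449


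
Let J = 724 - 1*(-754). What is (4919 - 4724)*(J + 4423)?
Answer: 1150695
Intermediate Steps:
J = 1478 (J = 724 + 754 = 1478)
(4919 - 4724)*(J + 4423) = (4919 - 4724)*(1478 + 4423) = 195*5901 = 1150695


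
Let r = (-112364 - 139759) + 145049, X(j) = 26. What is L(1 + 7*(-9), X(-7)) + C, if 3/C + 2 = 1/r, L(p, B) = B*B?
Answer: 48147834/71383 ≈ 674.50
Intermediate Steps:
L(p, B) = B²
r = -107074 (r = -252123 + 145049 = -107074)
C = -107074/71383 (C = 3/(-2 + 1/(-107074)) = 3/(-2 - 1/107074) = 3/(-214149/107074) = 3*(-107074/214149) = -107074/71383 ≈ -1.5000)
L(1 + 7*(-9), X(-7)) + C = 26² - 107074/71383 = 676 - 107074/71383 = 48147834/71383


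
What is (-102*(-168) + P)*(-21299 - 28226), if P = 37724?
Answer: -2716941500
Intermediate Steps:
(-102*(-168) + P)*(-21299 - 28226) = (-102*(-168) + 37724)*(-21299 - 28226) = (17136 + 37724)*(-49525) = 54860*(-49525) = -2716941500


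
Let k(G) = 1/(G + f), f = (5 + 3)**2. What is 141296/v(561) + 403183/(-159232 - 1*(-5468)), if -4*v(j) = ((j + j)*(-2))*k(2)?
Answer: 43445622177/2613988 ≈ 16620.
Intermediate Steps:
f = 64 (f = 8**2 = 64)
k(G) = 1/(64 + G) (k(G) = 1/(G + 64) = 1/(64 + G))
v(j) = j/66 (v(j) = -(j + j)*(-2)/(4*(64 + 2)) = -(2*j)*(-2)/(4*66) = -(-4*j)/(4*66) = -(-1)*j/66 = j/66)
141296/v(561) + 403183/(-159232 - 1*(-5468)) = 141296/(((1/66)*561)) + 403183/(-159232 - 1*(-5468)) = 141296/(17/2) + 403183/(-159232 + 5468) = 141296*(2/17) + 403183/(-153764) = 282592/17 + 403183*(-1/153764) = 282592/17 - 403183/153764 = 43445622177/2613988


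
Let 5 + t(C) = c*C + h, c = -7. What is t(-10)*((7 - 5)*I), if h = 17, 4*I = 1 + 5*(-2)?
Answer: -369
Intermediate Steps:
I = -9/4 (I = (1 + 5*(-2))/4 = (1 - 10)/4 = (1/4)*(-9) = -9/4 ≈ -2.2500)
t(C) = 12 - 7*C (t(C) = -5 + (-7*C + 17) = -5 + (17 - 7*C) = 12 - 7*C)
t(-10)*((7 - 5)*I) = (12 - 7*(-10))*((7 - 5)*(-9/4)) = (12 + 70)*(2*(-9/4)) = 82*(-9/2) = -369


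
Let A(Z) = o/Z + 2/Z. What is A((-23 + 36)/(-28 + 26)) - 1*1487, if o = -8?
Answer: -19319/13 ≈ -1486.1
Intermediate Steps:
A(Z) = -6/Z (A(Z) = -8/Z + 2/Z = -6/Z)
A((-23 + 36)/(-28 + 26)) - 1*1487 = -6*(-28 + 26)/(-23 + 36) - 1*1487 = -6/(13/(-2)) - 1487 = -6/(13*(-½)) - 1487 = -6/(-13/2) - 1487 = -6*(-2/13) - 1487 = 12/13 - 1487 = -19319/13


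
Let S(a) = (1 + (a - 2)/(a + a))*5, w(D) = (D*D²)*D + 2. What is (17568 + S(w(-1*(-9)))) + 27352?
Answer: 589718355/13126 ≈ 44928.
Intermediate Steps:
w(D) = 2 + D⁴ (w(D) = D³*D + 2 = D⁴ + 2 = 2 + D⁴)
S(a) = 5 + 5*(-2 + a)/(2*a) (S(a) = (1 + (-2 + a)/((2*a)))*5 = (1 + (-2 + a)*(1/(2*a)))*5 = (1 + (-2 + a)/(2*a))*5 = 5 + 5*(-2 + a)/(2*a))
(17568 + S(w(-1*(-9)))) + 27352 = (17568 + (15/2 - 5/(2 + (-1*(-9))⁴))) + 27352 = (17568 + (15/2 - 5/(2 + 9⁴))) + 27352 = (17568 + (15/2 - 5/(2 + 6561))) + 27352 = (17568 + (15/2 - 5/6563)) + 27352 = (17568 + 98435/13126) + 27352 = 230696003/13126 + 27352 = 589718355/13126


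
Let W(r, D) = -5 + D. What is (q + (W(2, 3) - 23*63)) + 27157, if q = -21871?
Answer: 3835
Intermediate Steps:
(q + (W(2, 3) - 23*63)) + 27157 = (-21871 + ((-5 + 3) - 23*63)) + 27157 = (-21871 + (-2 - 1449)) + 27157 = (-21871 - 1451) + 27157 = -23322 + 27157 = 3835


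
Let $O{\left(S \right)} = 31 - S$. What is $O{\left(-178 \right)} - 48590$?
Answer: $-48381$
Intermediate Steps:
$O{\left(-178 \right)} - 48590 = \left(31 - -178\right) - 48590 = \left(31 + 178\right) - 48590 = 209 - 48590 = -48381$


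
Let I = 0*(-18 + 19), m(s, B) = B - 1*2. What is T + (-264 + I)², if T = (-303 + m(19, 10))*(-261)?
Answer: 146691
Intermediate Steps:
m(s, B) = -2 + B (m(s, B) = B - 2 = -2 + B)
I = 0 (I = 0*1 = 0)
T = 76995 (T = (-303 + (-2 + 10))*(-261) = (-303 + 8)*(-261) = -295*(-261) = 76995)
T + (-264 + I)² = 76995 + (-264 + 0)² = 76995 + (-264)² = 76995 + 69696 = 146691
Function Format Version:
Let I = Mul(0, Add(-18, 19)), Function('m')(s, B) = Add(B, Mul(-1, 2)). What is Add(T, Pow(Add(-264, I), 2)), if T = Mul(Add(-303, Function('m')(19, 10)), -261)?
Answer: 146691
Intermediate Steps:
Function('m')(s, B) = Add(-2, B) (Function('m')(s, B) = Add(B, -2) = Add(-2, B))
I = 0 (I = Mul(0, 1) = 0)
T = 76995 (T = Mul(Add(-303, Add(-2, 10)), -261) = Mul(Add(-303, 8), -261) = Mul(-295, -261) = 76995)
Add(T, Pow(Add(-264, I), 2)) = Add(76995, Pow(Add(-264, 0), 2)) = Add(76995, Pow(-264, 2)) = Add(76995, 69696) = 146691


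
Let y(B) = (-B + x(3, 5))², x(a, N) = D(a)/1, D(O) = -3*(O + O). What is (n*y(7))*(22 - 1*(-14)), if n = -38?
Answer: -855000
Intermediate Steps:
D(O) = -6*O
x(a, N) = -6*a (x(a, N) = -6*a/1 = -6*a*1 = -6*a)
y(B) = (-18 - B)² (y(B) = (-B - 6*3)² = (-B - 18)² = (-18 - B)²)
(n*y(7))*(22 - 1*(-14)) = (-38*(18 + 7)²)*(22 - 1*(-14)) = (-38*25²)*(22 + 14) = -38*625*36 = -23750*36 = -855000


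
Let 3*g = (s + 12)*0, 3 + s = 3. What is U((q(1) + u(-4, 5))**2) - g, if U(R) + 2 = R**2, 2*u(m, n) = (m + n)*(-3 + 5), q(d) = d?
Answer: 14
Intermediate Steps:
s = 0 (s = -3 + 3 = 0)
u(m, n) = m + n (u(m, n) = ((m + n)*(-3 + 5))/2 = ((m + n)*2)/2 = (2*m + 2*n)/2 = m + n)
g = 0 (g = ((0 + 12)*0)/3 = (12*0)/3 = (1/3)*0 = 0)
U(R) = -2 + R**2
U((q(1) + u(-4, 5))**2) - g = (-2 + ((1 + (-4 + 5))**2)**2) - 1*0 = (-2 + ((1 + 1)**2)**2) + 0 = (-2 + (2**2)**2) + 0 = (-2 + 4**2) + 0 = (-2 + 16) + 0 = 14 + 0 = 14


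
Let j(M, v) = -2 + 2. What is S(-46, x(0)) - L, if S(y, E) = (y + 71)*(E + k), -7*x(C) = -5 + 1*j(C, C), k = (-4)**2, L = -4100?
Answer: 31625/7 ≈ 4517.9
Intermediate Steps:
j(M, v) = 0
k = 16
x(C) = 5/7 (x(C) = -(-5 + 1*0)/7 = -(-5 + 0)/7 = -1/7*(-5) = 5/7)
S(y, E) = (16 + E)*(71 + y) (S(y, E) = (y + 71)*(E + 16) = (71 + y)*(16 + E) = (16 + E)*(71 + y))
S(-46, x(0)) - L = (1136 + 16*(-46) + 71*(5/7) + (5/7)*(-46)) - 1*(-4100) = (1136 - 736 + 355/7 - 230/7) + 4100 = 2925/7 + 4100 = 31625/7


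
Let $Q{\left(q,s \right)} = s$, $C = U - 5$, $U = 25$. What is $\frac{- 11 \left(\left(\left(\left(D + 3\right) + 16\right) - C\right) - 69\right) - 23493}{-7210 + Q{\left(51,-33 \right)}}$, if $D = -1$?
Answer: $\frac{22712}{7243} \approx 3.1357$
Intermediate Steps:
$C = 20$ ($C = 25 - 5 = 20$)
$\frac{- 11 \left(\left(\left(\left(D + 3\right) + 16\right) - C\right) - 69\right) - 23493}{-7210 + Q{\left(51,-33 \right)}} = \frac{- 11 \left(\left(\left(\left(-1 + 3\right) + 16\right) - 20\right) - 69\right) - 23493}{-7210 - 33} = \frac{- 11 \left(\left(\left(2 + 16\right) - 20\right) - 69\right) - 23493}{-7243} = \left(- 11 \left(\left(18 - 20\right) - 69\right) - 23493\right) \left(- \frac{1}{7243}\right) = \left(- 11 \left(-2 - 69\right) - 23493\right) \left(- \frac{1}{7243}\right) = \left(\left(-11\right) \left(-71\right) - 23493\right) \left(- \frac{1}{7243}\right) = \left(781 - 23493\right) \left(- \frac{1}{7243}\right) = \left(-22712\right) \left(- \frac{1}{7243}\right) = \frac{22712}{7243}$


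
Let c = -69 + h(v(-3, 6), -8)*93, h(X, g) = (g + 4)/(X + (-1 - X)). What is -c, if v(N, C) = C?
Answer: -303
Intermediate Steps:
h(X, g) = -4 - g (h(X, g) = (4 + g)/(-1) = (4 + g)*(-1) = -4 - g)
c = 303 (c = -69 + (-4 - 1*(-8))*93 = -69 + (-4 + 8)*93 = -69 + 4*93 = -69 + 372 = 303)
-c = -1*303 = -303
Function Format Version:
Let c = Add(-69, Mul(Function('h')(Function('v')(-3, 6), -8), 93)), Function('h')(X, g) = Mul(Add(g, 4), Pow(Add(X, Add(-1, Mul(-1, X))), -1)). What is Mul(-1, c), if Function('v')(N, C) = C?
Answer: -303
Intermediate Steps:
Function('h')(X, g) = Add(-4, Mul(-1, g)) (Function('h')(X, g) = Mul(Add(4, g), Pow(-1, -1)) = Mul(Add(4, g), -1) = Add(-4, Mul(-1, g)))
c = 303 (c = Add(-69, Mul(Add(-4, Mul(-1, -8)), 93)) = Add(-69, Mul(Add(-4, 8), 93)) = Add(-69, Mul(4, 93)) = Add(-69, 372) = 303)
Mul(-1, c) = Mul(-1, 303) = -303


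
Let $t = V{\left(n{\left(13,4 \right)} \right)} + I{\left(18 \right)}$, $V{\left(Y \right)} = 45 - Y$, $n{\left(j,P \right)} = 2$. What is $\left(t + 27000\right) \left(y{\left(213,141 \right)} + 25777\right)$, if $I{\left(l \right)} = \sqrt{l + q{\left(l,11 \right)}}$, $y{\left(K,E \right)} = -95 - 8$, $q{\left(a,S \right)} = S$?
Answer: $694301982 + 25674 \sqrt{29} \approx 6.9444 \cdot 10^{8}$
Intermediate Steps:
$y{\left(K,E \right)} = -103$ ($y{\left(K,E \right)} = -95 - 8 = -103$)
$I{\left(l \right)} = \sqrt{11 + l}$ ($I{\left(l \right)} = \sqrt{l + 11} = \sqrt{11 + l}$)
$t = 43 + \sqrt{29}$ ($t = \left(45 - 2\right) + \sqrt{11 + 18} = \left(45 - 2\right) + \sqrt{29} = 43 + \sqrt{29} \approx 48.385$)
$\left(t + 27000\right) \left(y{\left(213,141 \right)} + 25777\right) = \left(\left(43 + \sqrt{29}\right) + 27000\right) \left(-103 + 25777\right) = \left(27043 + \sqrt{29}\right) 25674 = 694301982 + 25674 \sqrt{29}$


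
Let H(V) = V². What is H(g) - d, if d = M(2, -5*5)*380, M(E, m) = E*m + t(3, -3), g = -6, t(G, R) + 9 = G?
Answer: 21316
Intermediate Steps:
t(G, R) = -9 + G
M(E, m) = -6 + E*m (M(E, m) = E*m + (-9 + 3) = E*m - 6 = -6 + E*m)
d = -21280 (d = (-6 + 2*(-5*5))*380 = (-6 + 2*(-25))*380 = (-6 - 50)*380 = -56*380 = -21280)
H(g) - d = (-6)² - 1*(-21280) = 36 + 21280 = 21316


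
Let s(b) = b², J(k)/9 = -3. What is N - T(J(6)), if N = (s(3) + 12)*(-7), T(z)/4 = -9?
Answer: -111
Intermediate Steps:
J(k) = -27 (J(k) = 9*(-3) = -27)
T(z) = -36 (T(z) = 4*(-9) = -36)
N = -147 (N = (3² + 12)*(-7) = (9 + 12)*(-7) = 21*(-7) = -147)
N - T(J(6)) = -147 - 1*(-36) = -147 + 36 = -111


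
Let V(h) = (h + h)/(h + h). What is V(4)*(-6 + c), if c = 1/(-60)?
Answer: -361/60 ≈ -6.0167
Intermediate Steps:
c = -1/60 ≈ -0.016667
V(h) = 1 (V(h) = (2*h)/((2*h)) = (2*h)*(1/(2*h)) = 1)
V(4)*(-6 + c) = 1*(-6 - 1/60) = 1*(-361/60) = -361/60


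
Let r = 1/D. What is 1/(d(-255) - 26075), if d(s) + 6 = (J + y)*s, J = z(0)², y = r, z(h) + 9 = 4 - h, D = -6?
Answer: -2/64827 ≈ -3.0851e-5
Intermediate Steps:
z(h) = -5 - h (z(h) = -9 + (4 - h) = -5 - h)
r = -⅙ (r = 1/(-6) = -⅙ ≈ -0.16667)
y = -⅙ ≈ -0.16667
J = 25 (J = (-5 - 1*0)² = (-5 + 0)² = (-5)² = 25)
d(s) = -6 + 149*s/6 (d(s) = -6 + (25 - ⅙)*s = -6 + 149*s/6)
1/(d(-255) - 26075) = 1/((-6 + (149/6)*(-255)) - 26075) = 1/((-6 - 12665/2) - 26075) = 1/(-12677/2 - 26075) = 1/(-64827/2) = -2/64827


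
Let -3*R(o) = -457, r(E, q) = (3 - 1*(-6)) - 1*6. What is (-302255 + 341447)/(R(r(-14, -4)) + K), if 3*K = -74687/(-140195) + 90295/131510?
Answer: 433550787650640/1689642061709 ≈ 256.59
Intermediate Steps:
r(E, q) = 3 (r(E, q) = (3 + 6) - 6 = 9 - 6 = 3)
R(o) = 457/3 (R(o) = -1/3*(-457) = 457/3)
K = 1498732993/3687408890 (K = (-74687/(-140195) + 90295/131510)/3 = (-74687*(-1/140195) + 90295*(1/131510))/3 = (74687/140195 + 18059/26302)/3 = (1/3)*(4496198979/3687408890) = 1498732993/3687408890 ≈ 0.40645)
(-302255 + 341447)/(R(r(-14, -4)) + K) = (-302255 + 341447)/(457/3 + 1498732993/3687408890) = 39192/(1689642061709/11062226670) = 39192*(11062226670/1689642061709) = 433550787650640/1689642061709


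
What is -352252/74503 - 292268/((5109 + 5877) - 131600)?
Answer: -796603074/345619417 ≈ -2.3049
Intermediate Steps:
-352252/74503 - 292268/((5109 + 5877) - 131600) = -352252*1/74503 - 292268/(10986 - 131600) = -352252/74503 - 292268/(-120614) = -352252/74503 - 292268*(-1/120614) = -352252/74503 + 146134/60307 = -796603074/345619417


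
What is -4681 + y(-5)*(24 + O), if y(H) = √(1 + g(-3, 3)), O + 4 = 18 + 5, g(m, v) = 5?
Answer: -4681 + 43*√6 ≈ -4575.7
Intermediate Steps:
O = 19 (O = -4 + (18 + 5) = -4 + 23 = 19)
y(H) = √6 (y(H) = √(1 + 5) = √6)
-4681 + y(-5)*(24 + O) = -4681 + √6*(24 + 19) = -4681 + √6*43 = -4681 + 43*√6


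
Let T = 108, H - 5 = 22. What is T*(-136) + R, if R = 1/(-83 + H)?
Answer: -822529/56 ≈ -14688.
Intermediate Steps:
H = 27 (H = 5 + 22 = 27)
R = -1/56 (R = 1/(-83 + 27) = 1/(-56) = -1/56 ≈ -0.017857)
T*(-136) + R = 108*(-136) - 1/56 = -14688 - 1/56 = -822529/56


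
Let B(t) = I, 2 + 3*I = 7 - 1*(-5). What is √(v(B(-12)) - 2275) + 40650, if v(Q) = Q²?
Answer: 40650 + 5*I*√815/3 ≈ 40650.0 + 47.58*I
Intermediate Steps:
I = 10/3 (I = -⅔ + (7 - 1*(-5))/3 = -⅔ + (7 + 5)/3 = -⅔ + (⅓)*12 = -⅔ + 4 = 10/3 ≈ 3.3333)
B(t) = 10/3
√(v(B(-12)) - 2275) + 40650 = √((10/3)² - 2275) + 40650 = √(100/9 - 2275) + 40650 = √(-20375/9) + 40650 = 5*I*√815/3 + 40650 = 40650 + 5*I*√815/3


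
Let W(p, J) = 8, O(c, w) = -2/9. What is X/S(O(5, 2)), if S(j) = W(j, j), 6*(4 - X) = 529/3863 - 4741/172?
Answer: 34169959/31892928 ≈ 1.0714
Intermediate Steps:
O(c, w) = -2/9 (O(c, w) = -2*1/9 = -2/9)
X = 34169959/3986616 (X = 4 - (529/3863 - 4741/172)/6 = 4 - 1/6*(-18223495/664436) = 4 + 18223495/3986616 = 34169959/3986616 ≈ 8.5712)
S(j) = 8
X/S(O(5, 2)) = (34169959/3986616)/8 = (34169959/3986616)*(1/8) = 34169959/31892928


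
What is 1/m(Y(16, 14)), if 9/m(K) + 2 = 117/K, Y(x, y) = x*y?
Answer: -331/2016 ≈ -0.16419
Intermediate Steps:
m(K) = 9/(-2 + 117/K)
1/m(Y(16, 14)) = 1/(-9*16*14/(-117 + 2*(16*14))) = 1/(-9*224/(-117 + 2*224)) = 1/(-9*224/(-117 + 448)) = 1/(-9*224/331) = 1/(-9*224*1/331) = 1/(-2016/331) = -331/2016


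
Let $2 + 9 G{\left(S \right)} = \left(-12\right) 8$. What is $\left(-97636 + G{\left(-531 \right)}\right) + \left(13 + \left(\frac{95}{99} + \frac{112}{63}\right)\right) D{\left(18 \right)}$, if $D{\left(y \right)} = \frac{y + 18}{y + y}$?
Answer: $- \frac{3221828}{33} \approx -97631.0$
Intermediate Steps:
$G{\left(S \right)} = - \frac{98}{9}$ ($G{\left(S \right)} = - \frac{2}{9} + \frac{\left(-12\right) 8}{9} = - \frac{2}{9} + \frac{1}{9} \left(-96\right) = - \frac{2}{9} - \frac{32}{3} = - \frac{98}{9}$)
$D{\left(y \right)} = \frac{18 + y}{2 y}$
$\left(-97636 + G{\left(-531 \right)}\right) + \left(13 + \left(\frac{95}{99} + \frac{112}{63}\right)\right) D{\left(18 \right)} = \left(-97636 - \frac{98}{9}\right) + \left(13 + \left(\frac{95}{99} + \frac{112}{63}\right)\right) \frac{18 + 18}{2 \cdot 18} = - \frac{878822}{9} + \left(13 + \left(95 \cdot \frac{1}{99} + 112 \cdot \frac{1}{63}\right)\right) \frac{1}{2} \cdot \frac{1}{18} \cdot 36 = - \frac{878822}{9} + \left(13 + \left(\frac{95}{99} + \frac{16}{9}\right)\right) 1 = - \frac{878822}{9} + \left(13 + \frac{271}{99}\right) 1 = - \frac{878822}{9} + \frac{1558}{99} \cdot 1 = - \frac{878822}{9} + \frac{1558}{99} = - \frac{3221828}{33}$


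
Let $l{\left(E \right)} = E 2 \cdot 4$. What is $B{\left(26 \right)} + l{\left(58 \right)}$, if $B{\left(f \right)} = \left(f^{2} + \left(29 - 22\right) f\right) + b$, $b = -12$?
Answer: $1310$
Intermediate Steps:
$l{\left(E \right)} = 8 E$ ($l{\left(E \right)} = 2 E 4 = 8 E$)
$B{\left(f \right)} = -12 + f^{2} + 7 f$ ($B{\left(f \right)} = \left(f^{2} + \left(29 - 22\right) f\right) - 12 = \left(f^{2} + 7 f\right) - 12 = -12 + f^{2} + 7 f$)
$B{\left(26 \right)} + l{\left(58 \right)} = \left(-12 + 26^{2} + 7 \cdot 26\right) + 8 \cdot 58 = \left(-12 + 676 + 182\right) + 464 = 846 + 464 = 1310$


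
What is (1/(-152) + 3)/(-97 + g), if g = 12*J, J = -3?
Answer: -65/2888 ≈ -0.022507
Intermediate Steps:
g = -36 (g = 12*(-3) = -36)
(1/(-152) + 3)/(-97 + g) = (1/(-152) + 3)/(-97 - 36) = (-1/152 + 3)/(-133) = -1/133*455/152 = -65/2888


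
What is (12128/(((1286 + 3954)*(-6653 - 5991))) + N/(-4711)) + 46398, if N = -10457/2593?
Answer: 1173493487362365888/25291897718465 ≈ 46398.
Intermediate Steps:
N = -10457/2593 (N = -10457*1/2593 = -10457/2593 ≈ -4.0328)
(12128/(((1286 + 3954)*(-6653 - 5991))) + N/(-4711)) + 46398 = (12128/(((1286 + 3954)*(-6653 - 5991))) - 10457/2593/(-4711)) + 46398 = (12128/((5240*(-12644))) - 10457/2593*(-1/4711)) + 46398 = (12128/(-66254560) + 10457/12215623) + 46398 = (12128*(-1/66254560) + 10457/12215623) + 46398 = (-379/2070455 + 10457/12215623) + 46398 = 17021026818/25291897718465 + 46398 = 1173493487362365888/25291897718465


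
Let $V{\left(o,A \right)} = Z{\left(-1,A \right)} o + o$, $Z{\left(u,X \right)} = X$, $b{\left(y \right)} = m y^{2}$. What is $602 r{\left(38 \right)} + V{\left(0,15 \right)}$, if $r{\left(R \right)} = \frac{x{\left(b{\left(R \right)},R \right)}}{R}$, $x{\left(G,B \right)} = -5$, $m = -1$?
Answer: $- \frac{1505}{19} \approx -79.211$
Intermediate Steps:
$b{\left(y \right)} = - y^{2}$
$V{\left(o,A \right)} = o + A o$ ($V{\left(o,A \right)} = A o + o = o + A o$)
$r{\left(R \right)} = - \frac{5}{R}$
$602 r{\left(38 \right)} + V{\left(0,15 \right)} = 602 \left(- \frac{5}{38}\right) + 0 \left(1 + 15\right) = 602 \left(\left(-5\right) \frac{1}{38}\right) + 0 \cdot 16 = 602 \left(- \frac{5}{38}\right) + 0 = - \frac{1505}{19} + 0 = - \frac{1505}{19}$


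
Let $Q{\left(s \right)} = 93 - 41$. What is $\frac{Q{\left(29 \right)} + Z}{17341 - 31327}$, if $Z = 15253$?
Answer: $- \frac{15305}{13986} \approx -1.0943$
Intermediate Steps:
$Q{\left(s \right)} = 52$
$\frac{Q{\left(29 \right)} + Z}{17341 - 31327} = \frac{52 + 15253}{17341 - 31327} = \frac{15305}{-13986} = 15305 \left(- \frac{1}{13986}\right) = - \frac{15305}{13986}$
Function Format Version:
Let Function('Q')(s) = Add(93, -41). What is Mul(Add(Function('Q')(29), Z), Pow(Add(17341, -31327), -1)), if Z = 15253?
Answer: Rational(-15305, 13986) ≈ -1.0943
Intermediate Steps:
Function('Q')(s) = 52
Mul(Add(Function('Q')(29), Z), Pow(Add(17341, -31327), -1)) = Mul(Add(52, 15253), Pow(Add(17341, -31327), -1)) = Mul(15305, Pow(-13986, -1)) = Mul(15305, Rational(-1, 13986)) = Rational(-15305, 13986)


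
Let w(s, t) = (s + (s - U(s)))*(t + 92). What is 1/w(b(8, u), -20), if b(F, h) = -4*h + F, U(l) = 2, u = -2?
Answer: 1/2160 ≈ 0.00046296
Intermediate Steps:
b(F, h) = F - 4*h
w(s, t) = (-2 + 2*s)*(92 + t) (w(s, t) = (s + (s - 1*2))*(t + 92) = (s + (s - 2))*(92 + t) = (s + (-2 + s))*(92 + t) = (-2 + 2*s)*(92 + t))
1/w(b(8, u), -20) = 1/(-184 - 2*(-20) + 184*(8 - 4*(-2)) + 2*(8 - 4*(-2))*(-20)) = 1/(-184 + 40 + 184*(8 + 8) + 2*(8 + 8)*(-20)) = 1/(-184 + 40 + 184*16 + 2*16*(-20)) = 1/(-184 + 40 + 2944 - 640) = 1/2160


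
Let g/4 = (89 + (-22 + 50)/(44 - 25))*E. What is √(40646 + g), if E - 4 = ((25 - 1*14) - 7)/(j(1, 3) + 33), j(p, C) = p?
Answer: √4396022894/323 ≈ 205.27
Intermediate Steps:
E = 70/17 (E = 4 + ((25 - 1*14) - 7)/(1 + 33) = 4 + ((25 - 14) - 7)/34 = 4 + (11 - 7)*(1/34) = 4 + 4*(1/34) = 4 + 2/17 = 70/17 ≈ 4.1176)
g = 481320/323 (g = 4*((89 + (-22 + 50)/(44 - 25))*(70/17)) = 4*((89 + 28/19)*(70/17)) = 4*((1719/19)*(70/17)) = 4*(120330/323) = 481320/323 ≈ 1490.2)
√(40646 + g) = √(40646 + 481320/323) = √(13609978/323) = √4396022894/323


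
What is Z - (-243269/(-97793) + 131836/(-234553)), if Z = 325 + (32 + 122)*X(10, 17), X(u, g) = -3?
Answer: -3186623725282/22937641529 ≈ -138.93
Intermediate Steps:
Z = -137 (Z = 325 + (32 + 122)*(-3) = 325 + 154*(-3) = 325 - 462 = -137)
Z - (-243269/(-97793) + 131836/(-234553)) = -137 - (-243269/(-97793) + 131836/(-234553)) = -137 - (-243269*(-1/97793) + 131836*(-1/234553)) = -137 - (243269/97793 - 131836/234553) = -137 - 1*44166835809/22937641529 = -137 - 44166835809/22937641529 = -3186623725282/22937641529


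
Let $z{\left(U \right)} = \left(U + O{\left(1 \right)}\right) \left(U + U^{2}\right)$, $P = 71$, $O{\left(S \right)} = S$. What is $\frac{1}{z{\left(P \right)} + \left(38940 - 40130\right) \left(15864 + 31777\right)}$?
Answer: $- \frac{1}{56324726} \approx -1.7754 \cdot 10^{-8}$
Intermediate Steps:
$z{\left(U \right)} = \left(1 + U\right) \left(U + U^{2}\right)$ ($z{\left(U \right)} = \left(U + 1\right) \left(U + U^{2}\right) = \left(1 + U\right) \left(U + U^{2}\right)$)
$\frac{1}{z{\left(P \right)} + \left(38940 - 40130\right) \left(15864 + 31777\right)} = \frac{1}{71 \left(1 + 71^{2} + 2 \cdot 71\right) + \left(38940 - 40130\right) \left(15864 + 31777\right)} = \frac{1}{71 \left(1 + 5041 + 142\right) - 56692790} = \frac{1}{71 \cdot 5184 - 56692790} = \frac{1}{368064 - 56692790} = \frac{1}{-56324726} = - \frac{1}{56324726}$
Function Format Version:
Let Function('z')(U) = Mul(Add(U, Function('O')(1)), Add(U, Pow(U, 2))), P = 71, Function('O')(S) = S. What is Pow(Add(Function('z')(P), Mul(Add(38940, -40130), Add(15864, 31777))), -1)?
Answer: Rational(-1, 56324726) ≈ -1.7754e-8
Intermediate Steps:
Function('z')(U) = Mul(Add(1, U), Add(U, Pow(U, 2))) (Function('z')(U) = Mul(Add(U, 1), Add(U, Pow(U, 2))) = Mul(Add(1, U), Add(U, Pow(U, 2))))
Pow(Add(Function('z')(P), Mul(Add(38940, -40130), Add(15864, 31777))), -1) = Pow(Add(Mul(71, Add(1, Pow(71, 2), Mul(2, 71))), Mul(Add(38940, -40130), Add(15864, 31777))), -1) = Pow(Add(Mul(71, Add(1, 5041, 142)), Mul(-1190, 47641)), -1) = Pow(Add(Mul(71, 5184), -56692790), -1) = Pow(Add(368064, -56692790), -1) = Pow(-56324726, -1) = Rational(-1, 56324726)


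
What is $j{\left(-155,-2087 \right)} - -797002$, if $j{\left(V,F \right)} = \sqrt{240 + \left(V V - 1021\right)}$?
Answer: $797002 + 2 \sqrt{5811} \approx 7.9715 \cdot 10^{5}$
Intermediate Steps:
$j{\left(V,F \right)} = \sqrt{-781 + V^{2}}$ ($j{\left(V,F \right)} = \sqrt{240 + \left(V^{2} - 1021\right)} = \sqrt{240 + \left(-1021 + V^{2}\right)} = \sqrt{-781 + V^{2}}$)
$j{\left(-155,-2087 \right)} - -797002 = \sqrt{-781 + \left(-155\right)^{2}} - -797002 = \sqrt{-781 + 24025} + 797002 = \sqrt{23244} + 797002 = 2 \sqrt{5811} + 797002 = 797002 + 2 \sqrt{5811}$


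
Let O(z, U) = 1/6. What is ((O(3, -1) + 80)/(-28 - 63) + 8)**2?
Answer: 89401/1764 ≈ 50.681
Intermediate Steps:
O(z, U) = 1/6
((O(3, -1) + 80)/(-28 - 63) + 8)**2 = ((1/6 + 80)/(-28 - 63) + 8)**2 = ((481/6)/(-91) + 8)**2 = ((481/6)*(-1/91) + 8)**2 = (-37/42 + 8)**2 = (299/42)**2 = 89401/1764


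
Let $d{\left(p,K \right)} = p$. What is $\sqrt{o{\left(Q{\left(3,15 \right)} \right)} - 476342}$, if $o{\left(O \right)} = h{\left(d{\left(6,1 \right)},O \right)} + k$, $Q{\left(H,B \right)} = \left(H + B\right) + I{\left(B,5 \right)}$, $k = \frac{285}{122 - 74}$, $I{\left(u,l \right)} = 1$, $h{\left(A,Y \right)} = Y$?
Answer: $\frac{i \sqrt{7621073}}{4} \approx 690.16 i$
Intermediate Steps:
$k = \frac{95}{16}$ ($k = \frac{285}{48} = 285 \cdot \frac{1}{48} = \frac{95}{16} \approx 5.9375$)
$Q{\left(H,B \right)} = 1 + B + H$ ($Q{\left(H,B \right)} = \left(H + B\right) + 1 = \left(B + H\right) + 1 = 1 + B + H$)
$o{\left(O \right)} = \frac{95}{16} + O$ ($o{\left(O \right)} = O + \frac{95}{16} = \frac{95}{16} + O$)
$\sqrt{o{\left(Q{\left(3,15 \right)} \right)} - 476342} = \sqrt{\left(\frac{95}{16} + \left(1 + 15 + 3\right)\right) - 476342} = \sqrt{\left(\frac{95}{16} + 19\right) - 476342} = \sqrt{\frac{399}{16} - 476342} = \sqrt{- \frac{7621073}{16}} = \frac{i \sqrt{7621073}}{4}$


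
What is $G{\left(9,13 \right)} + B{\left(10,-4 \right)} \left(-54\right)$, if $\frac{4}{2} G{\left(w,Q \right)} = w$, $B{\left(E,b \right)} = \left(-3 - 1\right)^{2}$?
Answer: $- \frac{1719}{2} \approx -859.5$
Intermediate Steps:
$B{\left(E,b \right)} = 16$ ($B{\left(E,b \right)} = \left(-4\right)^{2} = 16$)
$G{\left(w,Q \right)} = \frac{w}{2}$
$G{\left(9,13 \right)} + B{\left(10,-4 \right)} \left(-54\right) = \frac{1}{2} \cdot 9 + 16 \left(-54\right) = \frac{9}{2} - 864 = - \frac{1719}{2}$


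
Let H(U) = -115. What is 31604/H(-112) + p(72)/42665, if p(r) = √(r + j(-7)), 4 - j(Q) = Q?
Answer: -31604/115 + √83/42665 ≈ -274.82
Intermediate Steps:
j(Q) = 4 - Q
p(r) = √(11 + r) (p(r) = √(r + (4 - 1*(-7))) = √(r + (4 + 7)) = √(r + 11) = √(11 + r))
31604/H(-112) + p(72)/42665 = 31604/(-115) + √(11 + 72)/42665 = 31604*(-1/115) + √83*(1/42665) = -31604/115 + √83/42665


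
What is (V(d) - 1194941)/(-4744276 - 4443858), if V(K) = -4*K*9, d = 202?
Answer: 1202213/9188134 ≈ 0.13084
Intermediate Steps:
V(K) = -36*K
(V(d) - 1194941)/(-4744276 - 4443858) = (-36*202 - 1194941)/(-4744276 - 4443858) = (-7272 - 1194941)/(-9188134) = -1202213*(-1/9188134) = 1202213/9188134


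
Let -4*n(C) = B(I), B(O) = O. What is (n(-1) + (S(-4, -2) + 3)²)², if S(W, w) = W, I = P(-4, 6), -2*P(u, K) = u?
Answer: ¼ ≈ 0.25000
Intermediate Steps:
P(u, K) = -u/2
I = 2 (I = -½*(-4) = 2)
n(C) = -½ (n(C) = -¼*2 = -½)
(n(-1) + (S(-4, -2) + 3)²)² = (-½ + (-4 + 3)²)² = (-½ + (-1)²)² = (-½ + 1)² = (½)² = ¼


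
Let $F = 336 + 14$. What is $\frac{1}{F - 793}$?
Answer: $- \frac{1}{443} \approx -0.0022573$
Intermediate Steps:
$F = 350$
$\frac{1}{F - 793} = \frac{1}{350 - 793} = \frac{1}{-443} = - \frac{1}{443}$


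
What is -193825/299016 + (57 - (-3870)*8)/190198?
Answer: -13795274039/28436122584 ≈ -0.48513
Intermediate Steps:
-193825/299016 + (57 - (-3870)*8)/190198 = -193825*1/299016 + (57 - 129*(-240))*(1/190198) = -193825/299016 + (57 + 30960)*(1/190198) = -193825/299016 + 31017*(1/190198) = -193825/299016 + 31017/190198 = -13795274039/28436122584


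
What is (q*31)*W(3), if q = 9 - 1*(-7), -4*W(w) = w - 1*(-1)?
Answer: -496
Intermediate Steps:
W(w) = -¼ - w/4 (W(w) = -(w - 1*(-1))/4 = -(w + 1)/4 = -(1 + w)/4 = -¼ - w/4)
q = 16 (q = 9 + 7 = 16)
(q*31)*W(3) = (16*31)*(-¼ - ¼*3) = 496*(-¼ - ¾) = 496*(-1) = -496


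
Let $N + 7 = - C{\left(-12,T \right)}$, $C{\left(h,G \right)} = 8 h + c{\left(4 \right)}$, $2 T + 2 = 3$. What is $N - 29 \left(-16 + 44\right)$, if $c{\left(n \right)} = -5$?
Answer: $-718$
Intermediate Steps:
$T = \frac{1}{2}$ ($T = -1 + \frac{1}{2} \cdot 3 = -1 + \frac{3}{2} = \frac{1}{2} \approx 0.5$)
$C{\left(h,G \right)} = -5 + 8 h$ ($C{\left(h,G \right)} = 8 h - 5 = -5 + 8 h$)
$N = 94$ ($N = -7 - \left(-5 + 8 \left(-12\right)\right) = -7 - \left(-5 - 96\right) = -7 - -101 = -7 + 101 = 94$)
$N - 29 \left(-16 + 44\right) = 94 - 29 \left(-16 + 44\right) = 94 - 812 = -718$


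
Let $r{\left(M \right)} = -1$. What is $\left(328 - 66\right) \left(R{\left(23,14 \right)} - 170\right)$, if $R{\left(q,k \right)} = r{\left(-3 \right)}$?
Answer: $-44802$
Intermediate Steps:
$R{\left(q,k \right)} = -1$
$\left(328 - 66\right) \left(R{\left(23,14 \right)} - 170\right) = \left(328 - 66\right) \left(-1 - 170\right) = 262 \left(-171\right) = -44802$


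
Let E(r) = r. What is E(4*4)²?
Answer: 256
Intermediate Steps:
E(4*4)² = (4*4)² = 16² = 256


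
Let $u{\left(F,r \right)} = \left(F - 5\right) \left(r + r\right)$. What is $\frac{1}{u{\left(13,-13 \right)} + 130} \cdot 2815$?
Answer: $- \frac{2815}{78} \approx -36.09$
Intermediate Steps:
$u{\left(F,r \right)} = 2 r \left(-5 + F\right)$ ($u{\left(F,r \right)} = \left(-5 + F\right) 2 r = 2 r \left(-5 + F\right)$)
$\frac{1}{u{\left(13,-13 \right)} + 130} \cdot 2815 = \frac{1}{2 \left(-13\right) \left(-5 + 13\right) + 130} \cdot 2815 = \frac{1}{2 \left(-13\right) 8 + 130} \cdot 2815 = \frac{1}{-208 + 130} \cdot 2815 = \frac{1}{-78} \cdot 2815 = \left(- \frac{1}{78}\right) 2815 = - \frac{2815}{78}$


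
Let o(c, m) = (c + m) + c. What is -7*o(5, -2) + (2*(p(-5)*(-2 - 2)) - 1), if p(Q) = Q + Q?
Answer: 23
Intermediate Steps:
o(c, m) = m + 2*c
p(Q) = 2*Q
-7*o(5, -2) + (2*(p(-5)*(-2 - 2)) - 1) = -7*(-2 + 2*5) + (2*((2*(-5))*(-2 - 2)) - 1) = -7*(-2 + 10) + (2*(-10*(-4)) - 1) = -7*8 + (2*40 - 1) = -56 + (80 - 1) = -56 + 79 = 23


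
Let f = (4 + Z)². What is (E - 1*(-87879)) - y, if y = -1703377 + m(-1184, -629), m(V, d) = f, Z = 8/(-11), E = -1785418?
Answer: 705102/121 ≈ 5827.3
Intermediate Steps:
Z = -8/11 (Z = 8*(-1/11) = -8/11 ≈ -0.72727)
f = 1296/121 (f = (4 - 8/11)² = (36/11)² = 1296/121 ≈ 10.711)
m(V, d) = 1296/121
y = -206107321/121 (y = -1703377 + 1296/121 = -206107321/121 ≈ -1.7034e+6)
(E - 1*(-87879)) - y = (-1785418 - 1*(-87879)) - 1*(-206107321/121) = (-1785418 + 87879) + 206107321/121 = -1697539 + 206107321/121 = 705102/121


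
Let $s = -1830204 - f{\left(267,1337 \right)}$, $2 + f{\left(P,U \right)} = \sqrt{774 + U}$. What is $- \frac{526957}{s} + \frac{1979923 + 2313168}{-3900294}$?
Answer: $- \frac{10618715793626027747}{13064578292874155742} - \frac{526957 \sqrt{2111}}{3349639358693} \approx -0.81279$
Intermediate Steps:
$f{\left(P,U \right)} = -2 + \sqrt{774 + U}$
$s = -1830202 - \sqrt{2111}$ ($s = -1830204 - \left(-2 + \sqrt{774 + 1337}\right) = -1830204 - \left(-2 + \sqrt{2111}\right) = -1830204 + \left(2 - \sqrt{2111}\right) = -1830202 - \sqrt{2111} \approx -1.8302 \cdot 10^{6}$)
$- \frac{526957}{s} + \frac{1979923 + 2313168}{-3900294} = - \frac{526957}{-1830202 - \sqrt{2111}} + \frac{1979923 + 2313168}{-3900294} = - \frac{526957}{-1830202 - \sqrt{2111}} + 4293091 \left(- \frac{1}{3900294}\right) = - \frac{526957}{-1830202 - \sqrt{2111}} - \frac{4293091}{3900294} = - \frac{4293091}{3900294} - \frac{526957}{-1830202 - \sqrt{2111}}$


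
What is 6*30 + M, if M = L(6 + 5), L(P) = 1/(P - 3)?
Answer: 1441/8 ≈ 180.13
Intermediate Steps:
L(P) = 1/(-3 + P)
M = ⅛ (M = 1/(-3 + (6 + 5)) = 1/(-3 + 11) = 1/8 = ⅛ ≈ 0.12500)
6*30 + M = 6*30 + ⅛ = 180 + ⅛ = 1441/8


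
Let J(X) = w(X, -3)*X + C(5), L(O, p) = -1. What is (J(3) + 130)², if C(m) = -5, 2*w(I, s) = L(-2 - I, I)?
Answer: 61009/4 ≈ 15252.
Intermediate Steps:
w(I, s) = -½ (w(I, s) = (½)*(-1) = -½)
J(X) = -5 - X/2 (J(X) = -X/2 - 5 = -5 - X/2)
(J(3) + 130)² = ((-5 - ½*3) + 130)² = ((-5 - 3/2) + 130)² = (-13/2 + 130)² = (247/2)² = 61009/4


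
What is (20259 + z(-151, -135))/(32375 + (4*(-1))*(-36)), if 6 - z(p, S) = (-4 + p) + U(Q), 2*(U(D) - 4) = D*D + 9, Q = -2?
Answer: 40819/65038 ≈ 0.62762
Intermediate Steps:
U(D) = 17/2 + D²/2 (U(D) = 4 + (D*D + 9)/2 = 4 + (D² + 9)/2 = 4 + (9 + D²)/2 = 4 + (9/2 + D²/2) = 17/2 + D²/2)
z(p, S) = -½ - p (z(p, S) = 6 - ((-4 + p) + (17/2 + (½)*(-2)²)) = 6 - ((-4 + p) + (17/2 + (½)*4)) = 6 - ((-4 + p) + (17/2 + 2)) = 6 - ((-4 + p) + 21/2) = 6 - (13/2 + p) = 6 + (-13/2 - p) = -½ - p)
(20259 + z(-151, -135))/(32375 + (4*(-1))*(-36)) = (20259 + (-½ - 1*(-151)))/(32375 + (4*(-1))*(-36)) = (20259 + (-½ + 151))/(32375 - 4*(-36)) = (20259 + 301/2)/(32375 + 144) = (40819/2)/32519 = (40819/2)*(1/32519) = 40819/65038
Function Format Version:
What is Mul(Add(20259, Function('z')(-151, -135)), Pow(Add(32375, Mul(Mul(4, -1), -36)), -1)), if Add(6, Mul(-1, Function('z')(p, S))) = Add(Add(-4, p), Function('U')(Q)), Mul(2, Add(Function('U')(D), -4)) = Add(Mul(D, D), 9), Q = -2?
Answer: Rational(40819, 65038) ≈ 0.62762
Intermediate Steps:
Function('U')(D) = Add(Rational(17, 2), Mul(Rational(1, 2), Pow(D, 2))) (Function('U')(D) = Add(4, Mul(Rational(1, 2), Add(Mul(D, D), 9))) = Add(4, Mul(Rational(1, 2), Add(Pow(D, 2), 9))) = Add(4, Mul(Rational(1, 2), Add(9, Pow(D, 2)))) = Add(4, Add(Rational(9, 2), Mul(Rational(1, 2), Pow(D, 2)))) = Add(Rational(17, 2), Mul(Rational(1, 2), Pow(D, 2))))
Function('z')(p, S) = Add(Rational(-1, 2), Mul(-1, p)) (Function('z')(p, S) = Add(6, Mul(-1, Add(Add(-4, p), Add(Rational(17, 2), Mul(Rational(1, 2), Pow(-2, 2)))))) = Add(6, Mul(-1, Add(Add(-4, p), Add(Rational(17, 2), Mul(Rational(1, 2), 4))))) = Add(6, Mul(-1, Add(Add(-4, p), Add(Rational(17, 2), 2)))) = Add(6, Mul(-1, Add(Add(-4, p), Rational(21, 2)))) = Add(6, Mul(-1, Add(Rational(13, 2), p))) = Add(6, Add(Rational(-13, 2), Mul(-1, p))) = Add(Rational(-1, 2), Mul(-1, p)))
Mul(Add(20259, Function('z')(-151, -135)), Pow(Add(32375, Mul(Mul(4, -1), -36)), -1)) = Mul(Add(20259, Add(Rational(-1, 2), Mul(-1, -151))), Pow(Add(32375, Mul(Mul(4, -1), -36)), -1)) = Mul(Add(20259, Add(Rational(-1, 2), 151)), Pow(Add(32375, Mul(-4, -36)), -1)) = Mul(Add(20259, Rational(301, 2)), Pow(Add(32375, 144), -1)) = Mul(Rational(40819, 2), Pow(32519, -1)) = Mul(Rational(40819, 2), Rational(1, 32519)) = Rational(40819, 65038)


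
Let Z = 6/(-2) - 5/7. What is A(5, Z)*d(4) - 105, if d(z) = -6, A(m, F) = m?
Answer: -135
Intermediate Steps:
Z = -26/7 (Z = 6*(-½) - 5*⅐ = -3 - 5/7 = -26/7 ≈ -3.7143)
A(5, Z)*d(4) - 105 = 5*(-6) - 105 = -30 - 105 = -135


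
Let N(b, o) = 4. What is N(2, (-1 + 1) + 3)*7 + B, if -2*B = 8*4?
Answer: 12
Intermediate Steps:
B = -16 (B = -4*4 = -½*32 = -16)
N(2, (-1 + 1) + 3)*7 + B = 4*7 - 16 = 28 - 16 = 12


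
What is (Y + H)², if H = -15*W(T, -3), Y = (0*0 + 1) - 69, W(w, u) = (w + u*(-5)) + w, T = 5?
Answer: 196249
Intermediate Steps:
W(w, u) = -5*u + 2*w (W(w, u) = (w - 5*u) + w = -5*u + 2*w)
Y = -68 (Y = (0 + 1) - 69 = 1 - 69 = -68)
H = -375 (H = -15*(-5*(-3) + 2*5) = -15*(15 + 10) = -15*25 = -375)
(Y + H)² = (-68 - 375)² = (-443)² = 196249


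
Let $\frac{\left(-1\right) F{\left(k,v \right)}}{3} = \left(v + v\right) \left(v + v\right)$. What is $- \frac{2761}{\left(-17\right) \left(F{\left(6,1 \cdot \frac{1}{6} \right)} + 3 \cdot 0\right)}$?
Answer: $- \frac{8283}{17} \approx -487.24$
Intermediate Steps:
$F{\left(k,v \right)} = - 12 v^{2}$ ($F{\left(k,v \right)} = - 3 \left(v + v\right) \left(v + v\right) = - 3 \cdot 2 v 2 v = - 3 \cdot 4 v^{2} = - 12 v^{2}$)
$- \frac{2761}{\left(-17\right) \left(F{\left(6,1 \cdot \frac{1}{6} \right)} + 3 \cdot 0\right)} = - \frac{2761}{\left(-17\right) \left(- 12 \left(1 \cdot \frac{1}{6}\right)^{2} + 3 \cdot 0\right)} = - \frac{2761}{\left(-17\right) \left(- 12 \left(1 \cdot \frac{1}{6}\right)^{2} + 0\right)} = - \frac{2761}{\left(-17\right) \left(- \frac{12}{36} + 0\right)} = - \frac{2761}{\left(-17\right) \left(\left(-12\right) \frac{1}{36} + 0\right)} = - \frac{2761}{\left(-17\right) \left(- \frac{1}{3} + 0\right)} = - \frac{2761}{\left(-17\right) \left(- \frac{1}{3}\right)} = - \frac{2761}{\frac{17}{3}} = \left(-2761\right) \frac{3}{17} = - \frac{8283}{17}$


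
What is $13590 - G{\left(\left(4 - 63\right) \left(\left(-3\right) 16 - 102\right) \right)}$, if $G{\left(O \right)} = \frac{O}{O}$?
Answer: $13589$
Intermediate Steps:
$G{\left(O \right)} = 1$
$13590 - G{\left(\left(4 - 63\right) \left(\left(-3\right) 16 - 102\right) \right)} = 13590 - 1 = 13589$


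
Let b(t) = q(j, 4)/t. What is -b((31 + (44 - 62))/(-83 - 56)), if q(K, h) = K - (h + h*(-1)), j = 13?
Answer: 139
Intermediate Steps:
q(K, h) = K (q(K, h) = K - (h - h) = K - 1*0 = K + 0 = K)
b(t) = 13/t
-b((31 + (44 - 62))/(-83 - 56)) = -13/((31 + (44 - 62))/(-83 - 56)) = -13/((31 - 18)/(-139)) = -13/(13*(-1/139)) = -13/(-13/139) = -13*(-139)/13 = -1*(-139) = 139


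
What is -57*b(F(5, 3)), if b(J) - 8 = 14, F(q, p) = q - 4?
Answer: -1254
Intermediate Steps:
F(q, p) = -4 + q
b(J) = 22 (b(J) = 8 + 14 = 22)
-57*b(F(5, 3)) = -57*22 = -1254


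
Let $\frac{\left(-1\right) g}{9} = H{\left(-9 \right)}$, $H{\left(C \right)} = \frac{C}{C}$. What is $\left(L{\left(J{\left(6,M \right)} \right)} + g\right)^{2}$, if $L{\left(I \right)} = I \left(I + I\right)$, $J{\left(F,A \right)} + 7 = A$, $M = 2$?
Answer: $1681$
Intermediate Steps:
$J{\left(F,A \right)} = -7 + A$
$H{\left(C \right)} = 1$
$g = -9$ ($g = \left(-9\right) 1 = -9$)
$L{\left(I \right)} = 2 I^{2}$ ($L{\left(I \right)} = I 2 I = 2 I^{2}$)
$\left(L{\left(J{\left(6,M \right)} \right)} + g\right)^{2} = \left(2 \left(-7 + 2\right)^{2} - 9\right)^{2} = \left(2 \left(-5\right)^{2} - 9\right)^{2} = \left(2 \cdot 25 - 9\right)^{2} = \left(50 - 9\right)^{2} = 41^{2} = 1681$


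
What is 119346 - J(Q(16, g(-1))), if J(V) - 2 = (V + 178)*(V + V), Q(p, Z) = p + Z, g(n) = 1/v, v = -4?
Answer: 905927/8 ≈ 1.1324e+5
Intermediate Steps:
g(n) = -1/4 (g(n) = 1/(-4) = -1/4)
Q(p, Z) = Z + p
J(V) = 2 + 2*V*(178 + V) (J(V) = 2 + (V + 178)*(V + V) = 2 + (178 + V)*(2*V) = 2 + 2*V*(178 + V))
119346 - J(Q(16, g(-1))) = 119346 - (2 + 2*(-1/4 + 16)**2 + 356*(-1/4 + 16)) = 119346 - (2 + 2*(63/4)**2 + 356*(63/4)) = 119346 - (2 + 2*(3969/16) + 5607) = 119346 - (2 + 3969/8 + 5607) = 119346 - 1*48841/8 = 119346 - 48841/8 = 905927/8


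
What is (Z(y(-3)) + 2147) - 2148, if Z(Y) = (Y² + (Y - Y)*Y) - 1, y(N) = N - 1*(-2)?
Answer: -1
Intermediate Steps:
y(N) = 2 + N (y(N) = N + 2 = 2 + N)
Z(Y) = -1 + Y² (Z(Y) = (Y² + 0*Y) - 1 = (Y² + 0) - 1 = Y² - 1 = -1 + Y²)
(Z(y(-3)) + 2147) - 2148 = ((-1 + (2 - 3)²) + 2147) - 2148 = ((-1 + (-1)²) + 2147) - 2148 = ((-1 + 1) + 2147) - 2148 = (0 + 2147) - 2148 = 2147 - 2148 = -1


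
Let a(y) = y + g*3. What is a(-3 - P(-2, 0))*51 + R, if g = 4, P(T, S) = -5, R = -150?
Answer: 564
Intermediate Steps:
a(y) = 12 + y (a(y) = y + 4*3 = y + 12 = 12 + y)
a(-3 - P(-2, 0))*51 + R = (12 + (-3 - 1*(-5)))*51 - 150 = (12 + (-3 + 5))*51 - 150 = (12 + 2)*51 - 150 = 14*51 - 150 = 714 - 150 = 564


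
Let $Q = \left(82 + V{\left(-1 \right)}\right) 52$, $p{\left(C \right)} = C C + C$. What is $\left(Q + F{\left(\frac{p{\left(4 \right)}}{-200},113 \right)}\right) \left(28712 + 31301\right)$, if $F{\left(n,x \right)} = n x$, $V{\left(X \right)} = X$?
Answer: $\frac{2520966091}{10} \approx 2.521 \cdot 10^{8}$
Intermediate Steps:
$p{\left(C \right)} = C + C^{2}$ ($p{\left(C \right)} = C^{2} + C = C + C^{2}$)
$Q = 4212$ ($Q = \left(82 - 1\right) 52 = 81 \cdot 52 = 4212$)
$\left(Q + F{\left(\frac{p{\left(4 \right)}}{-200},113 \right)}\right) \left(28712 + 31301\right) = \left(4212 + \frac{4 \left(1 + 4\right)}{-200} \cdot 113\right) \left(28712 + 31301\right) = \left(4212 + 4 \cdot 5 \left(- \frac{1}{200}\right) 113\right) 60013 = \left(4212 + 20 \left(- \frac{1}{200}\right) 113\right) 60013 = \left(4212 - \frac{113}{10}\right) 60013 = \frac{42007}{10} \cdot 60013 = \frac{2520966091}{10}$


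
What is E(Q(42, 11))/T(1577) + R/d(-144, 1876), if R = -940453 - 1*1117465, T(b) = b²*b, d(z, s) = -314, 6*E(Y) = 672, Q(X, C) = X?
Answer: 4035460959606231/615736264181 ≈ 6553.9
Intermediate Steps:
E(Y) = 112 (E(Y) = (⅙)*672 = 112)
T(b) = b³
R = -2057918 (R = -940453 - 1117465 = -2057918)
E(Q(42, 11))/T(1577) + R/d(-144, 1876) = 112/(1577³) - 2057918/(-314) = 112/3921887033 - 2057918*(-1/314) = 112*(1/3921887033) + 1028959/157 = 112/3921887033 + 1028959/157 = 4035460959606231/615736264181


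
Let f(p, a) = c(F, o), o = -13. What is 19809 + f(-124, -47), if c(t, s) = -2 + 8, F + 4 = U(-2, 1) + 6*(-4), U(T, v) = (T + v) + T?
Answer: 19815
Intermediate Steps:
U(T, v) = v + 2*T
F = -31 (F = -4 + ((1 + 2*(-2)) + 6*(-4)) = -4 + ((1 - 4) - 24) = -4 + (-3 - 24) = -4 - 27 = -31)
c(t, s) = 6
f(p, a) = 6
19809 + f(-124, -47) = 19809 + 6 = 19815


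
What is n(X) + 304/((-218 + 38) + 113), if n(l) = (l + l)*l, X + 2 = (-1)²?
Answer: -170/67 ≈ -2.5373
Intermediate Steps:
X = -1 (X = -2 + (-1)² = -2 + 1 = -1)
n(l) = 2*l² (n(l) = (2*l)*l = 2*l²)
n(X) + 304/((-218 + 38) + 113) = 2*(-1)² + 304/((-218 + 38) + 113) = 2*1 + 304/(-180 + 113) = 2 + 304/(-67) = 2 + 304*(-1/67) = 2 - 304/67 = -170/67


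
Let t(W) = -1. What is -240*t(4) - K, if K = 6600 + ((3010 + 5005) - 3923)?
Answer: -10452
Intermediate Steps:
K = 10692 (K = 6600 + (8015 - 3923) = 6600 + 4092 = 10692)
-240*t(4) - K = -240*(-1) - 1*10692 = 240 - 10692 = -10452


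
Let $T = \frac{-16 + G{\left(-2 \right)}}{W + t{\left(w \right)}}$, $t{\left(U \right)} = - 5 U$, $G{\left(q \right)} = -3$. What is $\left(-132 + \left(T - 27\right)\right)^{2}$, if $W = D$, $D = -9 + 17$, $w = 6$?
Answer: $\frac{12103441}{484} \approx 25007.0$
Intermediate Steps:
$D = 8$
$W = 8$
$T = \frac{19}{22}$ ($T = \frac{-16 - 3}{8 - 30} = - \frac{19}{8 - 30} = - \frac{19}{-22} = \left(-19\right) \left(- \frac{1}{22}\right) = \frac{19}{22} \approx 0.86364$)
$\left(-132 + \left(T - 27\right)\right)^{2} = \left(-132 + \left(\frac{19}{22} - 27\right)\right)^{2} = \left(-132 - \frac{575}{22}\right)^{2} = \left(- \frac{3479}{22}\right)^{2} = \frac{12103441}{484}$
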